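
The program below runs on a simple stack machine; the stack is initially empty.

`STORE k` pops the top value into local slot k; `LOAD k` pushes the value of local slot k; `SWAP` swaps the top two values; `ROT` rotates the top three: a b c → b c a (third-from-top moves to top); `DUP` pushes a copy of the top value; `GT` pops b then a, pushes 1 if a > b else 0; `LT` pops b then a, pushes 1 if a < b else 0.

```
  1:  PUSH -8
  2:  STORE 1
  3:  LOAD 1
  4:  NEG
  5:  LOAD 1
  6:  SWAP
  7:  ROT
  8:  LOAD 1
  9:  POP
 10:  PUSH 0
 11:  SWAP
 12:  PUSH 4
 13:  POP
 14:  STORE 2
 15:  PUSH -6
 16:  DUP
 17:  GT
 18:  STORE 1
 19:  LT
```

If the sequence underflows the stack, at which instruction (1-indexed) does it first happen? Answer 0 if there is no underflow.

PUSH -8  [-8]
STORE 1  []
LOAD 1   [-8]
NEG      [8]
LOAD 1   [8, -8]
SWAP     [-8, 8]
ROT  — needs 3 operands, stack has 2 → underflow

7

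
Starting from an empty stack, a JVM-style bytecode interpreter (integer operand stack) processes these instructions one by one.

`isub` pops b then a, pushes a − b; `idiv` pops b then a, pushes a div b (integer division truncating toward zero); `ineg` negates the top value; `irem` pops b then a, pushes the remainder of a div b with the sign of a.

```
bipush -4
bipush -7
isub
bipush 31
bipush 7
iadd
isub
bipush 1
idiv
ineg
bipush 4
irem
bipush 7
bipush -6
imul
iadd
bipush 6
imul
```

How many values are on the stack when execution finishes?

1

bipush -4 → -4
bipush -7 → -4 -7
isub      → 3
bipush 31 → 3 31
bipush 7  → 3 31 7
iadd      → 3 38
isub      → -35
bipush 1  → -35 1
idiv      → -35
ineg      → 35
bipush 4  → 35 4
irem      → 3
bipush 7  → 3 7
bipush -6 → 3 7 -6
imul      → 3 -42
iadd      → -39
bipush 6  → -39 6
imul      → -234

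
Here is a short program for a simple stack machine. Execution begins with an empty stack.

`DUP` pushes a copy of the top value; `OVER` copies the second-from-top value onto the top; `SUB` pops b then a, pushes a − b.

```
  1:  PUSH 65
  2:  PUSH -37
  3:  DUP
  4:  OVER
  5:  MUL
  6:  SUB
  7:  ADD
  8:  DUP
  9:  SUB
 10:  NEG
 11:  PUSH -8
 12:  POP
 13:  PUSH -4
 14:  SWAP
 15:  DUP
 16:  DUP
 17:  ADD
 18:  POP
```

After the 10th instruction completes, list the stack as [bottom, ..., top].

PUSH 65   65
PUSH -37  65 -37
DUP       65 -37 -37
OVER      65 -37 -37 -37
MUL       65 -37 1369
SUB       65 -1406
ADD       -1341
DUP       -1341 -1341
SUB       0
NEG       0

[0]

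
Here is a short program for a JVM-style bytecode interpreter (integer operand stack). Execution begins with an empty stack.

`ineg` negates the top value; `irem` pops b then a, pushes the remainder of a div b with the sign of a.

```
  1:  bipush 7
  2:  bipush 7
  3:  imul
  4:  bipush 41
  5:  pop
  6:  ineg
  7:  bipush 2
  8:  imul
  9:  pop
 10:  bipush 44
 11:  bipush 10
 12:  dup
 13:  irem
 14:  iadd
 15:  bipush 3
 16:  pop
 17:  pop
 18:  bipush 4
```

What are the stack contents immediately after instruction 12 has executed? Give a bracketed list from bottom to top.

bipush 7  -> 7
bipush 7  -> 7 7
imul      -> 49
bipush 41 -> 49 41
pop       -> 49
ineg      -> -49
bipush 2  -> -49 2
imul      -> -98
pop       -> (empty)
bipush 44 -> 44
bipush 10 -> 44 10
dup       -> 44 10 10

[44, 10, 10]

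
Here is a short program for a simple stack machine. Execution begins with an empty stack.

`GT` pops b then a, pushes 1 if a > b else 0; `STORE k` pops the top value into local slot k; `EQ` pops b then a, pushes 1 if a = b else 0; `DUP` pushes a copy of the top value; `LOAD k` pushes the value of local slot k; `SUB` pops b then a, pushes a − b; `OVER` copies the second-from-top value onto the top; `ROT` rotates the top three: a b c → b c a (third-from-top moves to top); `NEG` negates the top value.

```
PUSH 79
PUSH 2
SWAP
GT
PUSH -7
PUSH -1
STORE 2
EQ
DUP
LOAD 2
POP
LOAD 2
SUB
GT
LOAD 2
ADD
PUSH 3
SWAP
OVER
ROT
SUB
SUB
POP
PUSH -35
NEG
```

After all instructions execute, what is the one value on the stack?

PUSH 79  → 79
PUSH 2   → 79 2
SWAP     → 2 79
GT       → 0
PUSH -7  → 0 -7
PUSH -1  → 0 -7 -1
STORE 2  → 0 -7
EQ       → 0
DUP      → 0 0
LOAD 2   → 0 0 -1
POP      → 0 0
LOAD 2   → 0 0 -1
SUB      → 0 1
GT       → 0
LOAD 2   → 0 -1
ADD      → -1
PUSH 3   → -1 3
SWAP     → 3 -1
OVER     → 3 -1 3
ROT      → -1 3 3
SUB      → -1 0
SUB      → -1
POP      → (empty)
PUSH -35 → -35
NEG      → 35

35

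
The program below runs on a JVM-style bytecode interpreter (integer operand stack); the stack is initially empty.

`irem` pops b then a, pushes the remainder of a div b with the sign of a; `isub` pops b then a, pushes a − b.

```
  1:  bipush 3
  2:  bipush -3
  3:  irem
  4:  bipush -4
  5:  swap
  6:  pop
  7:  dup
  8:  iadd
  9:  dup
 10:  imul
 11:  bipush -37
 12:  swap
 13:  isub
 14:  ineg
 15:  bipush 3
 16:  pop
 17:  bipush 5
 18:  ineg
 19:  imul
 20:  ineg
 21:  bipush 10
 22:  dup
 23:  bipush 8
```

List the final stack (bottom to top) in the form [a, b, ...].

[505, 10, 10, 8]

bipush 3   → 3
bipush -3  → 3 -3
irem       → 0
bipush -4  → 0 -4
swap       → -4 0
pop        → -4
dup        → -4 -4
iadd       → -8
dup        → -8 -8
imul       → 64
bipush -37 → 64 -37
swap       → -37 64
isub       → -101
ineg       → 101
bipush 3   → 101 3
pop        → 101
bipush 5   → 101 5
ineg       → 101 -5
imul       → -505
ineg       → 505
bipush 10  → 505 10
dup        → 505 10 10
bipush 8   → 505 10 10 8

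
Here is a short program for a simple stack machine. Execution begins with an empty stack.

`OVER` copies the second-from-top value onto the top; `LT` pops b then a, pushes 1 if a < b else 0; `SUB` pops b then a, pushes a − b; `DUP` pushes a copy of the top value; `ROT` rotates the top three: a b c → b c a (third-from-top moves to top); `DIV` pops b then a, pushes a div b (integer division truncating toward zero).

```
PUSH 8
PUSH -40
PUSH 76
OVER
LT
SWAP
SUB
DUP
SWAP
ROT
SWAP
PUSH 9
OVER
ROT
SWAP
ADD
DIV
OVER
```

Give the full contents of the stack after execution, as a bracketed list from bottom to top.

[40, 8, 0, 8]

PUSH 8   : [8]
PUSH -40 : [8, -40]
PUSH 76  : [8, -40, 76]
OVER     : [8, -40, 76, -40]
LT       : [8, -40, 0]
SWAP     : [8, 0, -40]
SUB      : [8, 40]
DUP      : [8, 40, 40]
SWAP     : [8, 40, 40]
ROT      : [40, 40, 8]
SWAP     : [40, 8, 40]
PUSH 9   : [40, 8, 40, 9]
OVER     : [40, 8, 40, 9, 40]
ROT      : [40, 8, 9, 40, 40]
SWAP     : [40, 8, 9, 40, 40]
ADD      : [40, 8, 9, 80]
DIV      : [40, 8, 0]
OVER     : [40, 8, 0, 8]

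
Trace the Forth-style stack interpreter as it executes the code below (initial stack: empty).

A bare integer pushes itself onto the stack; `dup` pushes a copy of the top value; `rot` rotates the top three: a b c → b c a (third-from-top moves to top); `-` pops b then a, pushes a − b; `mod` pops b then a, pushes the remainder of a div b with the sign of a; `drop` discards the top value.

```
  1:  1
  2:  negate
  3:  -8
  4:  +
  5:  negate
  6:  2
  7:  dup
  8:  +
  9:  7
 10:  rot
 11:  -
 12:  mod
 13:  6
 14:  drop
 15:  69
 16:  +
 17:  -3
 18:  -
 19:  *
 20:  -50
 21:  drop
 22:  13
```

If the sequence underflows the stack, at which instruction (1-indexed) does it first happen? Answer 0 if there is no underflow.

19

1      -> 1
negate -> -1
-8     -> -1 -8
+      -> -9
negate -> 9
2      -> 9 2
dup    -> 9 2 2
+      -> 9 4
7      -> 9 4 7
rot    -> 4 7 9
-      -> 4 -2
mod    -> 0
6      -> 0 6
drop   -> 0
69     -> 0 69
+      -> 69
-3     -> 69 -3
-      -> 72
*  — needs 2 operands, stack has 1 → underflow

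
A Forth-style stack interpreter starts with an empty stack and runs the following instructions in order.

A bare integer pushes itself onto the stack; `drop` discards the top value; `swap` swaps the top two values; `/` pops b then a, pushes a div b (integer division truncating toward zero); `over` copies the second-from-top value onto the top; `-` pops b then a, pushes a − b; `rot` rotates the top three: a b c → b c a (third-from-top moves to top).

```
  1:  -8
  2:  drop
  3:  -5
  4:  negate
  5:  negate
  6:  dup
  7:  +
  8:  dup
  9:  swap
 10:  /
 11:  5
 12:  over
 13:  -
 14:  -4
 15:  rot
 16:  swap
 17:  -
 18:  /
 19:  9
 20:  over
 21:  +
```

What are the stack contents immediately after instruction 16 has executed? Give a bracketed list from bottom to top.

-8     : -8
drop   : (empty)
-5     : -5
negate : 5
negate : -5
dup    : -5 -5
+      : -10
dup    : -10 -10
swap   : -10 -10
/      : 1
5      : 1 5
over   : 1 5 1
-      : 1 4
-4     : 1 4 -4
rot    : 4 -4 1
swap   : 4 1 -4

[4, 1, -4]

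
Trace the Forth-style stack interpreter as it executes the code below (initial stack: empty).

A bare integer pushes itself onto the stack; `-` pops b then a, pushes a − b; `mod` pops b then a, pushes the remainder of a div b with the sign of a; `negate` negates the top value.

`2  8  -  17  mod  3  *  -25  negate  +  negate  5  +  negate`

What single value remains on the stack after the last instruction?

2

2      -> 2
8      -> 2 8
-      -> -6
17     -> -6 17
mod    -> -6
3      -> -6 3
*      -> -18
-25    -> -18 -25
negate -> -18 25
+      -> 7
negate -> -7
5      -> -7 5
+      -> -2
negate -> 2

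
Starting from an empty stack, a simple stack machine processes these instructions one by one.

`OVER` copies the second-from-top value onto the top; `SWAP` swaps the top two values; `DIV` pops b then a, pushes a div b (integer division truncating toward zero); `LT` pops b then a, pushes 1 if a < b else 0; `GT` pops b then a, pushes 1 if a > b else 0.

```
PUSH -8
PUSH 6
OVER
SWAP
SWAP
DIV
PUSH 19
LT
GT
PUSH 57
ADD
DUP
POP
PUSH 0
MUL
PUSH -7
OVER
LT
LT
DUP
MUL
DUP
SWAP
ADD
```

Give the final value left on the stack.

PUSH -8 -> [-8]
PUSH 6  -> [-8, 6]
OVER    -> [-8, 6, -8]
SWAP    -> [-8, -8, 6]
SWAP    -> [-8, 6, -8]
DIV     -> [-8, 0]
PUSH 19 -> [-8, 0, 19]
LT      -> [-8, 1]
GT      -> [0]
PUSH 57 -> [0, 57]
ADD     -> [57]
DUP     -> [57, 57]
POP     -> [57]
PUSH 0  -> [57, 0]
MUL     -> [0]
PUSH -7 -> [0, -7]
OVER    -> [0, -7, 0]
LT      -> [0, 1]
LT      -> [1]
DUP     -> [1, 1]
MUL     -> [1]
DUP     -> [1, 1]
SWAP    -> [1, 1]
ADD     -> [2]

2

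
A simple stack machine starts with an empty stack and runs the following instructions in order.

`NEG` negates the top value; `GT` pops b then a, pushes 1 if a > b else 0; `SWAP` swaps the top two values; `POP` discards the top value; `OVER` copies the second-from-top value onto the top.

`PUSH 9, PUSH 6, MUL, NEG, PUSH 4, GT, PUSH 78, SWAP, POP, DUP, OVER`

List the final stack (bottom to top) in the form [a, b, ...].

[78, 78, 78]

PUSH 9  → 9
PUSH 6  → 9 6
MUL     → 54
NEG     → -54
PUSH 4  → -54 4
GT      → 0
PUSH 78 → 0 78
SWAP    → 78 0
POP     → 78
DUP     → 78 78
OVER    → 78 78 78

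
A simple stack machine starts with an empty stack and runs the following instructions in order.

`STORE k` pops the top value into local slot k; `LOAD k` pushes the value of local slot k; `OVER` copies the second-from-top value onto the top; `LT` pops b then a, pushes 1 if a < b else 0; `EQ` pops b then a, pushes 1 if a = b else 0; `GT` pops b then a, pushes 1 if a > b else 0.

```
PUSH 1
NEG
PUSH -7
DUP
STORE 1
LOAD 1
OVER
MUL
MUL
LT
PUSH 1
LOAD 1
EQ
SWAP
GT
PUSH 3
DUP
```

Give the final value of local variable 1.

-7

PUSH 1   1
NEG      -1
PUSH -7  -1 -7
DUP      -1 -7 -7
STORE 1  -1 -7
LOAD 1   -1 -7 -7
OVER     -1 -7 -7 -7
MUL      -1 -7 49
MUL      -1 -343
LT       0
PUSH 1   0 1
LOAD 1   0 1 -7
EQ       0 0
SWAP     0 0
GT       0
PUSH 3   0 3
DUP      0 3 3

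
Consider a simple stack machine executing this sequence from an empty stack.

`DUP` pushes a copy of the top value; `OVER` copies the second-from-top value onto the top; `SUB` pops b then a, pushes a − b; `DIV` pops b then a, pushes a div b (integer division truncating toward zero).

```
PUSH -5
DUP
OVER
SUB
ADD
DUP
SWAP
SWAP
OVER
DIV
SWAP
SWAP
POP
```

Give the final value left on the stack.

-5

PUSH -5 -> [-5]
DUP     -> [-5, -5]
OVER    -> [-5, -5, -5]
SUB     -> [-5, 0]
ADD     -> [-5]
DUP     -> [-5, -5]
SWAP    -> [-5, -5]
SWAP    -> [-5, -5]
OVER    -> [-5, -5, -5]
DIV     -> [-5, 1]
SWAP    -> [1, -5]
SWAP    -> [-5, 1]
POP     -> [-5]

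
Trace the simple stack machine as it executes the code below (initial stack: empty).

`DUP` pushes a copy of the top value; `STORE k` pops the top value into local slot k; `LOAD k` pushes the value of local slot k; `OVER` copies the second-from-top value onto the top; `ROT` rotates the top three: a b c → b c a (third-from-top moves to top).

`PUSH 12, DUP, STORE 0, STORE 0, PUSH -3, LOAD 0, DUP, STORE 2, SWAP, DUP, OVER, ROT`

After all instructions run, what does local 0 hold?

12

PUSH 12 : 12
DUP     : 12 12
STORE 0 : 12
STORE 0 : (empty)
PUSH -3 : -3
LOAD 0  : -3 12
DUP     : -3 12 12
STORE 2 : -3 12
SWAP    : 12 -3
DUP     : 12 -3 -3
OVER    : 12 -3 -3 -3
ROT     : 12 -3 -3 -3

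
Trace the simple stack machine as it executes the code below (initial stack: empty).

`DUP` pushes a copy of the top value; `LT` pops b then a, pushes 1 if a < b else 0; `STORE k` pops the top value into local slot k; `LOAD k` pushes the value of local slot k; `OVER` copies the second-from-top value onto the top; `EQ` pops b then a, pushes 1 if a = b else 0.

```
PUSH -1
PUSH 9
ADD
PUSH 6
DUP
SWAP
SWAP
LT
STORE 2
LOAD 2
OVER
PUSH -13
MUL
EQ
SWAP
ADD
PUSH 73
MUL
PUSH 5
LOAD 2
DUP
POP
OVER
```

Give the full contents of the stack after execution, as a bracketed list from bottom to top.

PUSH -1  → [-1]
PUSH 9   → [-1, 9]
ADD      → [8]
PUSH 6   → [8, 6]
DUP      → [8, 6, 6]
SWAP     → [8, 6, 6]
SWAP     → [8, 6, 6]
LT       → [8, 0]
STORE 2  → [8]
LOAD 2   → [8, 0]
OVER     → [8, 0, 8]
PUSH -13 → [8, 0, 8, -13]
MUL      → [8, 0, -104]
EQ       → [8, 0]
SWAP     → [0, 8]
ADD      → [8]
PUSH 73  → [8, 73]
MUL      → [584]
PUSH 5   → [584, 5]
LOAD 2   → [584, 5, 0]
DUP      → [584, 5, 0, 0]
POP      → [584, 5, 0]
OVER     → [584, 5, 0, 5]

[584, 5, 0, 5]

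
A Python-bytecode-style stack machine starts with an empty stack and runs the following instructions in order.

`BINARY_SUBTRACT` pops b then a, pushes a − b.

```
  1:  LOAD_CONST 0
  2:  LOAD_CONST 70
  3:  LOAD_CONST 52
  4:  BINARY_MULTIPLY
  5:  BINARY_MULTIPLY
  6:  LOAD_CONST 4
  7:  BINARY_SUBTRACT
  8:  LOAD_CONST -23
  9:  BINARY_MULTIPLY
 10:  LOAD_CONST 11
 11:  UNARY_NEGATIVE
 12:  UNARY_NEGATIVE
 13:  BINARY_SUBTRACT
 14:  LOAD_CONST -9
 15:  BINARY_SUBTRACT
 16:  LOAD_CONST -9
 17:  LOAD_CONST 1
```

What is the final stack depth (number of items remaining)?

LOAD_CONST 0    → 0
LOAD_CONST 70   → 0 70
LOAD_CONST 52   → 0 70 52
BINARY_MULTIPLY → 0 3640
BINARY_MULTIPLY → 0
LOAD_CONST 4    → 0 4
BINARY_SUBTRACT → -4
LOAD_CONST -23  → -4 -23
BINARY_MULTIPLY → 92
LOAD_CONST 11   → 92 11
UNARY_NEGATIVE  → 92 -11
UNARY_NEGATIVE  → 92 11
BINARY_SUBTRACT → 81
LOAD_CONST -9   → 81 -9
BINARY_SUBTRACT → 90
LOAD_CONST -9   → 90 -9
LOAD_CONST 1    → 90 -9 1

3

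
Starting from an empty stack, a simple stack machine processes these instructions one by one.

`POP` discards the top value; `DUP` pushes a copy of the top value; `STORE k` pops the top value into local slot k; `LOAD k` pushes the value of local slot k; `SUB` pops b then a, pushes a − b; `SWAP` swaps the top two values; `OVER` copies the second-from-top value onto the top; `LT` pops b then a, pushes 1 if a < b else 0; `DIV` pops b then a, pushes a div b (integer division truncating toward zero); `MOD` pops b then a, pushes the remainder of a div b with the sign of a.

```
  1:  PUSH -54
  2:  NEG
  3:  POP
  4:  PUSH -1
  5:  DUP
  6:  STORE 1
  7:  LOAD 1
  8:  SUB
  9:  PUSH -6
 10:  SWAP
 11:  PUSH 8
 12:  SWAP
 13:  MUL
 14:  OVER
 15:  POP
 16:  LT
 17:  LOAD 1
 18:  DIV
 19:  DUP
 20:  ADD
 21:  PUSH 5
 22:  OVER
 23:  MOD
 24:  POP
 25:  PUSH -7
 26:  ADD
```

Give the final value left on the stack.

PUSH -54 → -54
NEG      → 54
POP      → (empty)
PUSH -1  → -1
DUP      → -1 -1
STORE 1  → -1
LOAD 1   → -1 -1
SUB      → 0
PUSH -6  → 0 -6
SWAP     → -6 0
PUSH 8   → -6 0 8
SWAP     → -6 8 0
MUL      → -6 0
OVER     → -6 0 -6
POP      → -6 0
LT       → 1
LOAD 1   → 1 -1
DIV      → -1
DUP      → -1 -1
ADD      → -2
PUSH 5   → -2 5
OVER     → -2 5 -2
MOD      → -2 1
POP      → -2
PUSH -7  → -2 -7
ADD      → -9

-9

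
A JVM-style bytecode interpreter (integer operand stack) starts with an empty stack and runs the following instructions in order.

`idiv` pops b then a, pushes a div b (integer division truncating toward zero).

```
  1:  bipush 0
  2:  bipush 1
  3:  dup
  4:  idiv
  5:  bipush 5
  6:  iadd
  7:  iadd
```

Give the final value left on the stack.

bipush 0 -> 0
bipush 1 -> 0 1
dup      -> 0 1 1
idiv     -> 0 1
bipush 5 -> 0 1 5
iadd     -> 0 6
iadd     -> 6

6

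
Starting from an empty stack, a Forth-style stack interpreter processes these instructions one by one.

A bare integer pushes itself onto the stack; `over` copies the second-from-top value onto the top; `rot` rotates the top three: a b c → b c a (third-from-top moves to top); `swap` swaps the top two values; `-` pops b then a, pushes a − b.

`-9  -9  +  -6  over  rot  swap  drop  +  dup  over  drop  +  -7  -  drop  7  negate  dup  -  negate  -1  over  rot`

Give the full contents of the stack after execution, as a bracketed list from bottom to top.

[-1, 0, 0]

-9     → [-9]
-9     → [-9, -9]
+      → [-18]
-6     → [-18, -6]
over   → [-18, -6, -18]
rot    → [-6, -18, -18]
swap   → [-6, -18, -18]
drop   → [-6, -18]
+      → [-24]
dup    → [-24, -24]
over   → [-24, -24, -24]
drop   → [-24, -24]
+      → [-48]
-7     → [-48, -7]
-      → [-41]
drop   → []
7      → [7]
negate → [-7]
dup    → [-7, -7]
-      → [0]
negate → [0]
-1     → [0, -1]
over   → [0, -1, 0]
rot    → [-1, 0, 0]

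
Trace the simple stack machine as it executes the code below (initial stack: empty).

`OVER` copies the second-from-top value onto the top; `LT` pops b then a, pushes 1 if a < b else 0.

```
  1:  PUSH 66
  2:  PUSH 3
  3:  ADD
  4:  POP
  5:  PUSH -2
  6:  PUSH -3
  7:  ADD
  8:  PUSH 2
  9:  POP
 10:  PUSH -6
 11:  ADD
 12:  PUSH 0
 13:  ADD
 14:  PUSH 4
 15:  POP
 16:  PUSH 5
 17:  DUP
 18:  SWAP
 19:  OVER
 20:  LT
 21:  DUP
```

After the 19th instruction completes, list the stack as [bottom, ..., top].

[-11, 5, 5, 5]

PUSH 66 → [66]
PUSH 3  → [66, 3]
ADD     → [69]
POP     → []
PUSH -2 → [-2]
PUSH -3 → [-2, -3]
ADD     → [-5]
PUSH 2  → [-5, 2]
POP     → [-5]
PUSH -6 → [-5, -6]
ADD     → [-11]
PUSH 0  → [-11, 0]
ADD     → [-11]
PUSH 4  → [-11, 4]
POP     → [-11]
PUSH 5  → [-11, 5]
DUP     → [-11, 5, 5]
SWAP    → [-11, 5, 5]
OVER    → [-11, 5, 5, 5]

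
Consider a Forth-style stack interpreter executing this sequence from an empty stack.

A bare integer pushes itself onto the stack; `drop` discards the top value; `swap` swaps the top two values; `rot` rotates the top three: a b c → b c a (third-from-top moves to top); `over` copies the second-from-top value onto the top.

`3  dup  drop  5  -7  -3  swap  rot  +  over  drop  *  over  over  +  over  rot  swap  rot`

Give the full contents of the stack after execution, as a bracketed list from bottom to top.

3    : 3
dup  : 3 3
drop : 3
5    : 3 5
-7   : 3 5 -7
-3   : 3 5 -7 -3
swap : 3 5 -3 -7
rot  : 3 -3 -7 5
+    : 3 -3 -2
over : 3 -3 -2 -3
drop : 3 -3 -2
*    : 3 6
over : 3 6 3
over : 3 6 3 6
+    : 3 6 9
over : 3 6 9 6
rot  : 3 9 6 6
swap : 3 9 6 6
rot  : 3 6 6 9

[3, 6, 6, 9]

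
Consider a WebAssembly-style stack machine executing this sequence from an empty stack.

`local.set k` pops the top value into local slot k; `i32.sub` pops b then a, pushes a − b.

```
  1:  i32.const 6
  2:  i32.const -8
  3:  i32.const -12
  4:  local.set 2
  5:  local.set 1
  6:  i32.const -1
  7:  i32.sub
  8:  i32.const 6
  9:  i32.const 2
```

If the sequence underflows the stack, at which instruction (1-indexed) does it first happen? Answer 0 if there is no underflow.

i32.const 6   → [6]
i32.const -8  → [6, -8]
i32.const -12 → [6, -8, -12]
local.set 2   → [6, -8]
local.set 1   → [6]
i32.const -1  → [6, -1]
i32.sub       → [7]
i32.const 6   → [7, 6]
i32.const 2   → [7, 6, 2]

0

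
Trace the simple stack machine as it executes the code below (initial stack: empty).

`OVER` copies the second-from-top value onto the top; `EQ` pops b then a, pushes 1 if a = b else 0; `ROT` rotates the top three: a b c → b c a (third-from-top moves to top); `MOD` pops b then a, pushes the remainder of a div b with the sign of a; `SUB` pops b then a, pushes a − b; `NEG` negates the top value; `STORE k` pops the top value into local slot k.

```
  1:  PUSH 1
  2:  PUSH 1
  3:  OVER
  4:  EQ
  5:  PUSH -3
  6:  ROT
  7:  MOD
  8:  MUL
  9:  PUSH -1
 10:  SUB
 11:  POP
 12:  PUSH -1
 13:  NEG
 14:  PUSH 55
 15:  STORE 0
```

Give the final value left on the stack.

1

PUSH 1  : 1
PUSH 1  : 1 1
OVER    : 1 1 1
EQ      : 1 1
PUSH -3 : 1 1 -3
ROT     : 1 -3 1
MOD     : 1 0
MUL     : 0
PUSH -1 : 0 -1
SUB     : 1
POP     : (empty)
PUSH -1 : -1
NEG     : 1
PUSH 55 : 1 55
STORE 0 : 1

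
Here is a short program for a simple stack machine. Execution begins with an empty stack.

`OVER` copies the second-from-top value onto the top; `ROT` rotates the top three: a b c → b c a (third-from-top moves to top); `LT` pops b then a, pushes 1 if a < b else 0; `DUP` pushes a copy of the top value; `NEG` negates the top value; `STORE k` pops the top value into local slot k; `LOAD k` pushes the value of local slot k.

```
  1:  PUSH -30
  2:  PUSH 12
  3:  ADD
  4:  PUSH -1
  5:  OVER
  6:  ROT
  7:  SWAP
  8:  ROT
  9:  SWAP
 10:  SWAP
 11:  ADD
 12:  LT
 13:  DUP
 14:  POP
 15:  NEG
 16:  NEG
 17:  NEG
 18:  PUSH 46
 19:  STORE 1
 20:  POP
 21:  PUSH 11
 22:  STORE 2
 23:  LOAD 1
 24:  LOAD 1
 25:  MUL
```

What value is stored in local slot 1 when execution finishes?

46

PUSH -30  [-30]
PUSH 12   [-30, 12]
ADD       [-18]
PUSH -1   [-18, -1]
OVER      [-18, -1, -18]
ROT       [-1, -18, -18]
SWAP      [-1, -18, -18]
ROT       [-18, -18, -1]
SWAP      [-18, -1, -18]
SWAP      [-18, -18, -1]
ADD       [-18, -19]
LT        [0]
DUP       [0, 0]
POP       [0]
NEG       [0]
NEG       [0]
NEG       [0]
PUSH 46   [0, 46]
STORE 1   [0]
POP       []
PUSH 11   [11]
STORE 2   []
LOAD 1    [46]
LOAD 1    [46, 46]
MUL       [2116]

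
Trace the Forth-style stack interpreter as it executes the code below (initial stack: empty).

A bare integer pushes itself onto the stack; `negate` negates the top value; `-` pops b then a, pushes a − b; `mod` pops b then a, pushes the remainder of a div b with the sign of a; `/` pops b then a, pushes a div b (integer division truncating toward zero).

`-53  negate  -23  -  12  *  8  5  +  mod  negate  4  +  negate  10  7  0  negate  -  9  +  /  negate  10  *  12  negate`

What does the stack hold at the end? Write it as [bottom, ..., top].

[-2, 0, -12]

-53     -53
negate  53
-23     53 -23
-       76
12      76 12
*       912
8       912 8
5       912 8 5
+       912 13
mod     2
negate  -2
4       -2 4
+       2
negate  -2
10      -2 10
7       -2 10 7
0       -2 10 7 0
negate  -2 10 7 0
-       -2 10 7
9       -2 10 7 9
+       -2 10 16
/       -2 0
negate  -2 0
10      -2 0 10
*       -2 0
12      -2 0 12
negate  -2 0 -12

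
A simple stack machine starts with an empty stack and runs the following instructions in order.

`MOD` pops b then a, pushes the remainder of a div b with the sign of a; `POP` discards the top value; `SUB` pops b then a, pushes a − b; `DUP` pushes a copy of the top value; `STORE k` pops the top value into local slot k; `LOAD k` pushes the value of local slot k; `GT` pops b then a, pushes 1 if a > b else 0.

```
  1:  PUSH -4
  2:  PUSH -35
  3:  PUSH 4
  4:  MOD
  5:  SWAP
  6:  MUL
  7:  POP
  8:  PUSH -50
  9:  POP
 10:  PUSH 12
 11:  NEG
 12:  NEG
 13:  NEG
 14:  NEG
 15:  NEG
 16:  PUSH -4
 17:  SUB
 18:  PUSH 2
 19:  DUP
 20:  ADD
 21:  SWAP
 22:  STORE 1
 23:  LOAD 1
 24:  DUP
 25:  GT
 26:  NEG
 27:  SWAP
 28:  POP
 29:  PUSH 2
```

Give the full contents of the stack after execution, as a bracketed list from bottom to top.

[0, 2]

PUSH -4  -> -4
PUSH -35 -> -4 -35
PUSH 4   -> -4 -35 4
MOD      -> -4 -3
SWAP     -> -3 -4
MUL      -> 12
POP      -> (empty)
PUSH -50 -> -50
POP      -> (empty)
PUSH 12  -> 12
NEG      -> -12
NEG      -> 12
NEG      -> -12
NEG      -> 12
NEG      -> -12
PUSH -4  -> -12 -4
SUB      -> -8
PUSH 2   -> -8 2
DUP      -> -8 2 2
ADD      -> -8 4
SWAP     -> 4 -8
STORE 1  -> 4
LOAD 1   -> 4 -8
DUP      -> 4 -8 -8
GT       -> 4 0
NEG      -> 4 0
SWAP     -> 0 4
POP      -> 0
PUSH 2   -> 0 2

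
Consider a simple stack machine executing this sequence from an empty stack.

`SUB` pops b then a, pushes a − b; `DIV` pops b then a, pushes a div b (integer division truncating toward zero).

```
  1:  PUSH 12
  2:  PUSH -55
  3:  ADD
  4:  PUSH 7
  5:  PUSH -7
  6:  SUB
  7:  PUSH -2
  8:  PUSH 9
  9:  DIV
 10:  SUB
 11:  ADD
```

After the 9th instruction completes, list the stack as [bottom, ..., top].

PUSH 12  : [12]
PUSH -55 : [12, -55]
ADD      : [-43]
PUSH 7   : [-43, 7]
PUSH -7  : [-43, 7, -7]
SUB      : [-43, 14]
PUSH -2  : [-43, 14, -2]
PUSH 9   : [-43, 14, -2, 9]
DIV      : [-43, 14, 0]

[-43, 14, 0]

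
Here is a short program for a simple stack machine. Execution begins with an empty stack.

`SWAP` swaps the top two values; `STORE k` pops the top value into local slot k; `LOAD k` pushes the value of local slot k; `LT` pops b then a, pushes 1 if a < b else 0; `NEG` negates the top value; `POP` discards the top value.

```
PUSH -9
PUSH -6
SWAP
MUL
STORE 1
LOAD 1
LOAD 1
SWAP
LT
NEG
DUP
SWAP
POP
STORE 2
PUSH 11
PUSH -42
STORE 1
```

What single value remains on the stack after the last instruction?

PUSH -9  -> -9
PUSH -6  -> -9 -6
SWAP     -> -6 -9
MUL      -> 54
STORE 1  -> (empty)
LOAD 1   -> 54
LOAD 1   -> 54 54
SWAP     -> 54 54
LT       -> 0
NEG      -> 0
DUP      -> 0 0
SWAP     -> 0 0
POP      -> 0
STORE 2  -> (empty)
PUSH 11  -> 11
PUSH -42 -> 11 -42
STORE 1  -> 11

11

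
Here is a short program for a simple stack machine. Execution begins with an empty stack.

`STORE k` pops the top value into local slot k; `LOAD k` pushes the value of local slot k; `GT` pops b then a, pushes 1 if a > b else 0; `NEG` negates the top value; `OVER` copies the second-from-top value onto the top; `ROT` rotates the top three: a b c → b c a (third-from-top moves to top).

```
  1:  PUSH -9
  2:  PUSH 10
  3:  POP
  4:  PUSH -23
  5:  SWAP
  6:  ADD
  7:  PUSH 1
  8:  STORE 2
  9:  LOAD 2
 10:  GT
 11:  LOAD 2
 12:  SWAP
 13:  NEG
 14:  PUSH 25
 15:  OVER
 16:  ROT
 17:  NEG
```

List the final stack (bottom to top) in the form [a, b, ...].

PUSH -9  : -9
PUSH 10  : -9 10
POP      : -9
PUSH -23 : -9 -23
SWAP     : -23 -9
ADD      : -32
PUSH 1   : -32 1
STORE 2  : -32
LOAD 2   : -32 1
GT       : 0
LOAD 2   : 0 1
SWAP     : 1 0
NEG      : 1 0
PUSH 25  : 1 0 25
OVER     : 1 0 25 0
ROT      : 1 25 0 0
NEG      : 1 25 0 0

[1, 25, 0, 0]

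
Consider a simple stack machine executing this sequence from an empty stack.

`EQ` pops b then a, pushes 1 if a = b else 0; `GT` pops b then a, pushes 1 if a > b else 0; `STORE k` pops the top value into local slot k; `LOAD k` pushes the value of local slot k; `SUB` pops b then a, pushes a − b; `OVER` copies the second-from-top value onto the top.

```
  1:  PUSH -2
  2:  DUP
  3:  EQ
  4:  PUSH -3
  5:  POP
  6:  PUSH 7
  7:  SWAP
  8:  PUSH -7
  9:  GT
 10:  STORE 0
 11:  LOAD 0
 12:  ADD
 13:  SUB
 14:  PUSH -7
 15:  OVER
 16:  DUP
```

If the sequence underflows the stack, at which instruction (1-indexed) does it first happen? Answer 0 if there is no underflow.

PUSH -2 -> [-2]
DUP     -> [-2, -2]
EQ      -> [1]
PUSH -3 -> [1, -3]
POP     -> [1]
PUSH 7  -> [1, 7]
SWAP    -> [7, 1]
PUSH -7 -> [7, 1, -7]
GT      -> [7, 1]
STORE 0 -> [7]
LOAD 0  -> [7, 1]
ADD     -> [8]
SUB  — needs 2 operands, stack has 1 → underflow

13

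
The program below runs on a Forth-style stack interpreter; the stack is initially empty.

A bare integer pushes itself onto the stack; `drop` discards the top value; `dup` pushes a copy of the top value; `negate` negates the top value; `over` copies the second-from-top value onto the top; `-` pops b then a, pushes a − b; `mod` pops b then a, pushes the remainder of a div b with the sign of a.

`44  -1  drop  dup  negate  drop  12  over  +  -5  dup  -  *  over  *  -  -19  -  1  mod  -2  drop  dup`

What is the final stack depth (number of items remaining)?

44     : [44]
-1     : [44, -1]
drop   : [44]
dup    : [44, 44]
negate : [44, -44]
drop   : [44]
12     : [44, 12]
over   : [44, 12, 44]
+      : [44, 56]
-5     : [44, 56, -5]
dup    : [44, 56, -5, -5]
-      : [44, 56, 0]
*      : [44, 0]
over   : [44, 0, 44]
*      : [44, 0]
-      : [44]
-19    : [44, -19]
-      : [63]
1      : [63, 1]
mod    : [0]
-2     : [0, -2]
drop   : [0]
dup    : [0, 0]

2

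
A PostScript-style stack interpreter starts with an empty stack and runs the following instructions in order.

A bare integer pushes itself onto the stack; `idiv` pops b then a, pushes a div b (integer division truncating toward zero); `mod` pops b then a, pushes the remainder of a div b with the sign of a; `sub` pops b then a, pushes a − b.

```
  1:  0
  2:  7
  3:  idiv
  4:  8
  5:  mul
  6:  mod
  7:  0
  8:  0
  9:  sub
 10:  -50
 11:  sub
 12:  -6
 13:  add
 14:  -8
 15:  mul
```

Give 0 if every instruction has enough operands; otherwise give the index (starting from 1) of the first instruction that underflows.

6

0    : 0
7    : 0 7
idiv : 0
8    : 0 8
mul  : 0
mod  — needs 2 operands, stack has 1 → underflow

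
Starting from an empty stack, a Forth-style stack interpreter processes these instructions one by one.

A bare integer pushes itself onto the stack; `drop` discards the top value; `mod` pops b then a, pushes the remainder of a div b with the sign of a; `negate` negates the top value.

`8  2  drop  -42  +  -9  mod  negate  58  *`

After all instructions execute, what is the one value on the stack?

8      -> [8]
2      -> [8, 2]
drop   -> [8]
-42    -> [8, -42]
+      -> [-34]
-9     -> [-34, -9]
mod    -> [-7]
negate -> [7]
58     -> [7, 58]
*      -> [406]

406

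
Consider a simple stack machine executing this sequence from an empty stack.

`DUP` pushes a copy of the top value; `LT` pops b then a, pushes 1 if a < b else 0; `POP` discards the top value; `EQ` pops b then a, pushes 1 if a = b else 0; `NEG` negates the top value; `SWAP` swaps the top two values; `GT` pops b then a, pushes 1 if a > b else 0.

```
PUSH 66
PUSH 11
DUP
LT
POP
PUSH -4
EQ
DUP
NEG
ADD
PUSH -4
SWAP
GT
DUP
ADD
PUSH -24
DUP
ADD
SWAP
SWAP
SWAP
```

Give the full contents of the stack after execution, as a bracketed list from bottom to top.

[-48, 0]

PUSH 66  : [66]
PUSH 11  : [66, 11]
DUP      : [66, 11, 11]
LT       : [66, 0]
POP      : [66]
PUSH -4  : [66, -4]
EQ       : [0]
DUP      : [0, 0]
NEG      : [0, 0]
ADD      : [0]
PUSH -4  : [0, -4]
SWAP     : [-4, 0]
GT       : [0]
DUP      : [0, 0]
ADD      : [0]
PUSH -24 : [0, -24]
DUP      : [0, -24, -24]
ADD      : [0, -48]
SWAP     : [-48, 0]
SWAP     : [0, -48]
SWAP     : [-48, 0]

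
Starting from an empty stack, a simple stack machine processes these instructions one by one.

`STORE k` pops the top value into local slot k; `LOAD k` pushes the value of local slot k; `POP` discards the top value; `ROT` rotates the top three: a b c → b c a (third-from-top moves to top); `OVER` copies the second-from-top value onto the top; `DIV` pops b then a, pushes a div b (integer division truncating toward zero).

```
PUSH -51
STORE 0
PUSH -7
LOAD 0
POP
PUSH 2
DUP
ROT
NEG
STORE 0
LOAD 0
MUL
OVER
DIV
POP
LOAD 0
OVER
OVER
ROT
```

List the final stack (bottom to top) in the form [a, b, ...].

[2, 2, 7, 7]

PUSH -51 -> -51
STORE 0  -> (empty)
PUSH -7  -> -7
LOAD 0   -> -7 -51
POP      -> -7
PUSH 2   -> -7 2
DUP      -> -7 2 2
ROT      -> 2 2 -7
NEG      -> 2 2 7
STORE 0  -> 2 2
LOAD 0   -> 2 2 7
MUL      -> 2 14
OVER     -> 2 14 2
DIV      -> 2 7
POP      -> 2
LOAD 0   -> 2 7
OVER     -> 2 7 2
OVER     -> 2 7 2 7
ROT      -> 2 2 7 7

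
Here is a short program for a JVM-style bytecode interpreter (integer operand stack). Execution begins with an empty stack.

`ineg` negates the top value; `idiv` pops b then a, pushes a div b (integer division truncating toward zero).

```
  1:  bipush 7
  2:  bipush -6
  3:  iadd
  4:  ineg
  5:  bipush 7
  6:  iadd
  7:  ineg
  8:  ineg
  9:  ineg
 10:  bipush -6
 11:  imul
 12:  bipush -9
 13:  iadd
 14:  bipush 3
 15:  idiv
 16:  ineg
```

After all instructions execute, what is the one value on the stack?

bipush 7  → 7
bipush -6 → 7 -6
iadd      → 1
ineg      → -1
bipush 7  → -1 7
iadd      → 6
ineg      → -6
ineg      → 6
ineg      → -6
bipush -6 → -6 -6
imul      → 36
bipush -9 → 36 -9
iadd      → 27
bipush 3  → 27 3
idiv      → 9
ineg      → -9

-9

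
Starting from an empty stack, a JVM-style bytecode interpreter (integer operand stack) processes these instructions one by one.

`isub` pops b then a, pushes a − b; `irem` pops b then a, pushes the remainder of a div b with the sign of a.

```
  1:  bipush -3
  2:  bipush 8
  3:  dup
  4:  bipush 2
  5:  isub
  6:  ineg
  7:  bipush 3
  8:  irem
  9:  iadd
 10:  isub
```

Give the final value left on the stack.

-11

bipush -3 : -3
bipush 8  : -3 8
dup       : -3 8 8
bipush 2  : -3 8 8 2
isub      : -3 8 6
ineg      : -3 8 -6
bipush 3  : -3 8 -6 3
irem      : -3 8 0
iadd      : -3 8
isub      : -11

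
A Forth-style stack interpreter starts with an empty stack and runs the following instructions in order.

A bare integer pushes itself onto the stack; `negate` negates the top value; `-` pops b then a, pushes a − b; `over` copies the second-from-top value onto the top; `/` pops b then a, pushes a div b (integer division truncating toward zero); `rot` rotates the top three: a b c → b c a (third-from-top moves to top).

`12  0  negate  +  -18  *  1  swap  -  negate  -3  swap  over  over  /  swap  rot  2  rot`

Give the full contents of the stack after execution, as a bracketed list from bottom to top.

12     : 12
0      : 12 0
negate : 12 0
+      : 12
-18    : 12 -18
*      : -216
1      : -216 1
swap   : 1 -216
-      : 217
negate : -217
-3     : -217 -3
swap   : -3 -217
over   : -3 -217 -3
over   : -3 -217 -3 -217
/      : -3 -217 0
swap   : -3 0 -217
rot    : 0 -217 -3
2      : 0 -217 -3 2
rot    : 0 -3 2 -217

[0, -3, 2, -217]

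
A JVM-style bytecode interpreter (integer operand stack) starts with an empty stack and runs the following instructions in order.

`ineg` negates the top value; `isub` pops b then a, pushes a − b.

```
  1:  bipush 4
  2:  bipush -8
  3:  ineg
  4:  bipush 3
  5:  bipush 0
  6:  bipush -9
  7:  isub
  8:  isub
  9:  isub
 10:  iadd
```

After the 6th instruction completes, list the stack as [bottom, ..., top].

[4, 8, 3, 0, -9]

bipush 4  : 4
bipush -8 : 4 -8
ineg      : 4 8
bipush 3  : 4 8 3
bipush 0  : 4 8 3 0
bipush -9 : 4 8 3 0 -9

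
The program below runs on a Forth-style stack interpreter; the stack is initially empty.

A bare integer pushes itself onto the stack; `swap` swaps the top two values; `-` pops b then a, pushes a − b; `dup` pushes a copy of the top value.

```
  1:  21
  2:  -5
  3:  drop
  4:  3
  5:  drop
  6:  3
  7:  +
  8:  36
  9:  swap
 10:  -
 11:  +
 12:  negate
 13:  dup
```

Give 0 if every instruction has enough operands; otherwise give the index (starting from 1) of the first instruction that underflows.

11

21    [21]
-5    [21, -5]
drop  [21]
3     [21, 3]
drop  [21]
3     [21, 3]
+     [24]
36    [24, 36]
swap  [36, 24]
-     [12]
+  — needs 2 operands, stack has 1 → underflow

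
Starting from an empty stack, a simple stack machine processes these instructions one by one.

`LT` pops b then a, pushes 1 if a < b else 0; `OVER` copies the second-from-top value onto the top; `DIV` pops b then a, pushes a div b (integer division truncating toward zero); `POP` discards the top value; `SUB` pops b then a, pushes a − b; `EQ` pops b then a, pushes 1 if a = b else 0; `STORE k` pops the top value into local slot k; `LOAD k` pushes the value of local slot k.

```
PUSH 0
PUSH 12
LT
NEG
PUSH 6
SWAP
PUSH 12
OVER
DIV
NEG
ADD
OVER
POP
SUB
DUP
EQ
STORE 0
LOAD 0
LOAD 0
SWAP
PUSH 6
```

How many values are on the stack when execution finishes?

PUSH 0   [0]
PUSH 12  [0, 12]
LT       [1]
NEG      [-1]
PUSH 6   [-1, 6]
SWAP     [6, -1]
PUSH 12  [6, -1, 12]
OVER     [6, -1, 12, -1]
DIV      [6, -1, -12]
NEG      [6, -1, 12]
ADD      [6, 11]
OVER     [6, 11, 6]
POP      [6, 11]
SUB      [-5]
DUP      [-5, -5]
EQ       [1]
STORE 0  []
LOAD 0   [1]
LOAD 0   [1, 1]
SWAP     [1, 1]
PUSH 6   [1, 1, 6]

3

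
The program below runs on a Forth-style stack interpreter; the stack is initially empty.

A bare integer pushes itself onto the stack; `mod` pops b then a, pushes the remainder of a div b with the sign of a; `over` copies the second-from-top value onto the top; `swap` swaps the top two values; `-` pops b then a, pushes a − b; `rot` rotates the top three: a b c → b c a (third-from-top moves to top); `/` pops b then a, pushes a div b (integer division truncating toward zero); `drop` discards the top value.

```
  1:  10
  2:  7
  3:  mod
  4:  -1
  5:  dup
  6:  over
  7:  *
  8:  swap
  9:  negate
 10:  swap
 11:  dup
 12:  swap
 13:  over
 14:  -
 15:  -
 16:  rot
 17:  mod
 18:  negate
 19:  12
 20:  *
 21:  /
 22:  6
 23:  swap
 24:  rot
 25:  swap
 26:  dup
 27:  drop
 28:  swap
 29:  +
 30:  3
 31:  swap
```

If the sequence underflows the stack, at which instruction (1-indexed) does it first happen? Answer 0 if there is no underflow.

24

10     -> 10
7      -> 10 7
mod    -> 3
-1     -> 3 -1
dup    -> 3 -1 -1
over   -> 3 -1 -1 -1
*      -> 3 -1 1
swap   -> 3 1 -1
negate -> 3 1 1
swap   -> 3 1 1
dup    -> 3 1 1 1
swap   -> 3 1 1 1
over   -> 3 1 1 1 1
-      -> 3 1 1 0
-      -> 3 1 1
rot    -> 1 1 3
mod    -> 1 1
negate -> 1 -1
12     -> 1 -1 12
*      -> 1 -12
/      -> 0
6      -> 0 6
swap   -> 6 0
rot  — needs 3 operands, stack has 2 → underflow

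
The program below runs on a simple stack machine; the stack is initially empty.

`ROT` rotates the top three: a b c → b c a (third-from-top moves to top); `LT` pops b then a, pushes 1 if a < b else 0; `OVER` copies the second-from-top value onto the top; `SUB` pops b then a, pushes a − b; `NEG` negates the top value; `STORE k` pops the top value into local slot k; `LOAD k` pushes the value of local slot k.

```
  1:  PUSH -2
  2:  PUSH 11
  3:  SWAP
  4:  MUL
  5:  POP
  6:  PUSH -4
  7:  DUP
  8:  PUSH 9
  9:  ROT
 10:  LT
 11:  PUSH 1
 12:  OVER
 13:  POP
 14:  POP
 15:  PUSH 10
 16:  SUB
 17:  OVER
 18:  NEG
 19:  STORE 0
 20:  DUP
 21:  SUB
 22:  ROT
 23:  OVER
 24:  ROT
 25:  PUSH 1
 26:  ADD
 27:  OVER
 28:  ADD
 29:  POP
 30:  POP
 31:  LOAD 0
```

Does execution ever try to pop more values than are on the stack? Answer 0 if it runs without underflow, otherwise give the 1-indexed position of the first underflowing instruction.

22

PUSH -2 : -2
PUSH 11 : -2 11
SWAP    : 11 -2
MUL     : -22
POP     : (empty)
PUSH -4 : -4
DUP     : -4 -4
PUSH 9  : -4 -4 9
ROT     : -4 9 -4
LT      : -4 0
PUSH 1  : -4 0 1
OVER    : -4 0 1 0
POP     : -4 0 1
POP     : -4 0
PUSH 10 : -4 0 10
SUB     : -4 -10
OVER    : -4 -10 -4
NEG     : -4 -10 4
STORE 0 : -4 -10
DUP     : -4 -10 -10
SUB     : -4 0
ROT  — needs 3 operands, stack has 2 → underflow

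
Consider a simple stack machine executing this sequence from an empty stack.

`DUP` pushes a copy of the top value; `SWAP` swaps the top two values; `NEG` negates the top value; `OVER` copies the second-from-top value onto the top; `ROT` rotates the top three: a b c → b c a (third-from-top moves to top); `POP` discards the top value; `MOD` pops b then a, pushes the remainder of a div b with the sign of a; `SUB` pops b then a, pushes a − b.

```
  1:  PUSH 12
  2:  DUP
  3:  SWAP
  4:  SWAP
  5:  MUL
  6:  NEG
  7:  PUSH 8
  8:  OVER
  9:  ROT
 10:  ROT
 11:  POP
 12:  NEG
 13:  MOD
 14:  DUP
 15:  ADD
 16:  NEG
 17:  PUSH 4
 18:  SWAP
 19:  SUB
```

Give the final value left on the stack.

4

PUSH 12 → [12]
DUP     → [12, 12]
SWAP    → [12, 12]
SWAP    → [12, 12]
MUL     → [144]
NEG     → [-144]
PUSH 8  → [-144, 8]
OVER    → [-144, 8, -144]
ROT     → [8, -144, -144]
ROT     → [-144, -144, 8]
POP     → [-144, -144]
NEG     → [-144, 144]
MOD     → [0]
DUP     → [0, 0]
ADD     → [0]
NEG     → [0]
PUSH 4  → [0, 4]
SWAP    → [4, 0]
SUB     → [4]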